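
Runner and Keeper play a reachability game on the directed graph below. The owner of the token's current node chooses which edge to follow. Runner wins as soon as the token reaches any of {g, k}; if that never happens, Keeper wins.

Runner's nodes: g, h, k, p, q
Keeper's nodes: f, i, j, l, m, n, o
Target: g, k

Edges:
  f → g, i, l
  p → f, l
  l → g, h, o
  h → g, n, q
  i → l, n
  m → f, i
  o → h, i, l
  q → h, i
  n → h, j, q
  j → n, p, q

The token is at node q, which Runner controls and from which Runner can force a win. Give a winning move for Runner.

A0 = {g, k}
A1: add {h} — h (Runner) has h→g.
A2: add {q} — q (Runner) has q→h.
A3 = A2; e.g. f (Keeper) can still go to i. Fixed point.
From q, successor h is in the attractor (rank 1); the other successor i is not.

h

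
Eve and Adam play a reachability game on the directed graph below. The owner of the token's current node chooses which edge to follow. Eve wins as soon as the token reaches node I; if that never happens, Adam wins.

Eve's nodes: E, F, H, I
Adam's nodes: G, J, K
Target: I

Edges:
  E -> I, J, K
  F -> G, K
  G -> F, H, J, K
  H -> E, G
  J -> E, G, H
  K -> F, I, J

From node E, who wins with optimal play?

Eve

A0 = {I}
A1: add {E} — E (Eve) has E→I.
E ∈ A1, so Eve can force the target.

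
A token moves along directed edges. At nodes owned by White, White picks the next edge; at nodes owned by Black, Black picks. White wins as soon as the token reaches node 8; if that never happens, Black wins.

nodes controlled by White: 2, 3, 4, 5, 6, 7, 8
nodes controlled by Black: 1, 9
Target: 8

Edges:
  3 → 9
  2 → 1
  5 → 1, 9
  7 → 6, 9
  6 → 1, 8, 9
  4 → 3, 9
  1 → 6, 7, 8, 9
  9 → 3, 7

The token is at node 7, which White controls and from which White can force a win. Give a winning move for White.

A0 = {8}
A1: add {6} — 6 (White) has 6→8.
A2: add {7} — 7 (White) has 7→6.
A3 = A2; e.g. 1 (Black) can still go to 9. Fixed point.
From 7, successor 6 is in the attractor (rank 1); the other successor 9 is not.

6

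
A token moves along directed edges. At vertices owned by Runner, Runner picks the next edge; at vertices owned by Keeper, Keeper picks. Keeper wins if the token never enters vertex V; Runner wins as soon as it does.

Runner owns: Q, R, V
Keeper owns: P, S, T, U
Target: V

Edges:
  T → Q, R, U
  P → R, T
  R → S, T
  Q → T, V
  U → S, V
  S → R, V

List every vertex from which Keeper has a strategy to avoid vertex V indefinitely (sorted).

P, R, S, T, U

A0 = {V}
A1: add {Q} — Q (Runner) has Q→V.
A2 = A1; e.g. P (Keeper) can still go to R. Fixed point.
Runner's attractor = {Q, V}; Keeper avoids the target exactly from the complement.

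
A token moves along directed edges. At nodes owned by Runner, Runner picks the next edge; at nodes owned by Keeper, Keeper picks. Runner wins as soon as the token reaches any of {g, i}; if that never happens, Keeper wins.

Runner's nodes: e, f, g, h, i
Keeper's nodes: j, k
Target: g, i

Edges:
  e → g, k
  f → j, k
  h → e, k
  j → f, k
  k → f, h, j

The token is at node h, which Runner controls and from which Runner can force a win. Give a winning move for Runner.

e

A0 = {g, i}
A1: add {e} — e (Runner) has e→g.
A2: add {h} — h (Runner) has h→e.
A3 = A2; e.g. f (Runner) has no edge into A2. Fixed point.
From h, successor e is in the attractor (rank 1); the other successor k is not.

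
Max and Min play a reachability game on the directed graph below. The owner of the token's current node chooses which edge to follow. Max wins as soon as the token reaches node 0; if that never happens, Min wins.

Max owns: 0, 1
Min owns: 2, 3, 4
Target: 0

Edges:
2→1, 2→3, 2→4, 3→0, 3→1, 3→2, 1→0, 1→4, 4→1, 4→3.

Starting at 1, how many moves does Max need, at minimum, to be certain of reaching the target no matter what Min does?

A0 = {0}
A1: add {1} — 1 (Max) has 1→0.
A2 = A1; e.g. 2 (Min) can still go to 3. Fixed point.
1 enters the attractor at level 1, so Max can force the target in 1 move from there.

1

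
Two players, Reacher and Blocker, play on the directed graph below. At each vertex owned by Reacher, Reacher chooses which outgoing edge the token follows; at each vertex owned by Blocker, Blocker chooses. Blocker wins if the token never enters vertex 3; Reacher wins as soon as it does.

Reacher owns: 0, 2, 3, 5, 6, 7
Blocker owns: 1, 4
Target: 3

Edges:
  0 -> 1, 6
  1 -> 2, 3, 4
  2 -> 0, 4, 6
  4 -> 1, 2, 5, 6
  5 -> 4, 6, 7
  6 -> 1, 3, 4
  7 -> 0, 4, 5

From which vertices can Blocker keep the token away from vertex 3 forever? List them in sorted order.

A0 = {3}
A1: add {6} — 6 (Reacher) has 6→3.
A2: add {0, 2, 5} — 0 (Reacher) has 0→6; 2 (Reacher) has 2→6; 5 (Reacher) has 5→6.
A3: add {7} — 7 (Reacher) has 7→0.
A4 = A3; e.g. 1 (Blocker) can still go to 4. Fixed point.
Reacher's attractor = {0, 2, 3, 5, 6, 7}; Blocker avoids the target exactly from the complement.

1, 4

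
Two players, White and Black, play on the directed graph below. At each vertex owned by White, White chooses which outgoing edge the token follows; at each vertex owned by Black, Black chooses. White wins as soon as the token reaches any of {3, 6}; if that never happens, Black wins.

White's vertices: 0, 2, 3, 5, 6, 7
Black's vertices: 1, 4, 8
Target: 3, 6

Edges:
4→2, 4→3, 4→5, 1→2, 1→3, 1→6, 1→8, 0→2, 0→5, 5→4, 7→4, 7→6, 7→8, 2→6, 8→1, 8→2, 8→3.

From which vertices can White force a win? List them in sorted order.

0, 2, 3, 6, 7

A0 = {3, 6}
A1: add {2, 7} — 2 (White) has 2→6; 7 (White) has 7→6.
A2: add {0} — 0 (White) has 0→2.
A3 = A2; e.g. 1 (Black) can still go to 8. Fixed point.
White's winning region = {0, 2, 3, 6, 7}.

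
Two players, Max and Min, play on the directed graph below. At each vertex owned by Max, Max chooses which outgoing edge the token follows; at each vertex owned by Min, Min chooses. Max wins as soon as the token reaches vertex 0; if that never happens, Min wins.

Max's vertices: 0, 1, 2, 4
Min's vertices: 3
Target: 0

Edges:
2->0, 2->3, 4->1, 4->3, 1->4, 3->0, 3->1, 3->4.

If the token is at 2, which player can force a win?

A0 = {0}
A1: add {2} — 2 (Max) has 2→0.
A2 = A1; e.g. 1 (Max) has no edge into A1. Fixed point.
2 ∈ A1, so Max can force the target.

Max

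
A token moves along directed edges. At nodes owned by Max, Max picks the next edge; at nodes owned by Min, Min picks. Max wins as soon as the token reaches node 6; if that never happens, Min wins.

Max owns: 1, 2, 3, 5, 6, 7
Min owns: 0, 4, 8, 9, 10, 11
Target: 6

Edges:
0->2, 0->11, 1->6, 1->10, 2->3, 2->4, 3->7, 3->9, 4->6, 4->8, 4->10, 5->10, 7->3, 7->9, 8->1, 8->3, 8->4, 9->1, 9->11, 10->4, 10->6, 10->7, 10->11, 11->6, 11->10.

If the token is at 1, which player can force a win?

Max

A0 = {6}
A1: add {1} — 1 (Max) has 1→6.
A2 = A1; e.g. 0 (Min) can still go to 2. Fixed point.
1 ∈ A1, so Max can force the target.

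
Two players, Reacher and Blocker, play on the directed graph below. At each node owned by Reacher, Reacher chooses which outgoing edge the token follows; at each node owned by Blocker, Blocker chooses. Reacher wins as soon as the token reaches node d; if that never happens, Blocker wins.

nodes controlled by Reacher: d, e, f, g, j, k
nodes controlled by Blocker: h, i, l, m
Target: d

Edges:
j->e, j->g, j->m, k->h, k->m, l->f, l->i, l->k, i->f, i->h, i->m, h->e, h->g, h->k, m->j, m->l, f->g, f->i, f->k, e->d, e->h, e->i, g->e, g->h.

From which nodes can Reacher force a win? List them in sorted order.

A0 = {d}
A1: add {e} — e (Reacher) has e→d.
A2: add {g, j} — g (Reacher) has g→e; j (Reacher) has j→e.
A3: add {f} — f (Reacher) has f→g.
A4 = A3; e.g. h (Blocker) can still go to k. Fixed point.
Reacher's winning region = {d, e, f, g, j}.

d, e, f, g, j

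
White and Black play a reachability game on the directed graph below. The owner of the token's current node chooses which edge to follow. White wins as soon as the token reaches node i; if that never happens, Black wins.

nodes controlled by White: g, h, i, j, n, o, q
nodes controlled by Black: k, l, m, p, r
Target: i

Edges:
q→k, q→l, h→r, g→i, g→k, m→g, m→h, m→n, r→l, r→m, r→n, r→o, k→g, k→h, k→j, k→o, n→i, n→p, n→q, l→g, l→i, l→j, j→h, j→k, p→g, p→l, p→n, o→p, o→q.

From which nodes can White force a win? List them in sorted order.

A0 = {i}
A1: add {g, n} — g (White) has g→i; n (White) has n→i.
A2 = A1; e.g. h (White) has no edge into A1. Fixed point.
White's winning region = {g, i, n}.

g, i, n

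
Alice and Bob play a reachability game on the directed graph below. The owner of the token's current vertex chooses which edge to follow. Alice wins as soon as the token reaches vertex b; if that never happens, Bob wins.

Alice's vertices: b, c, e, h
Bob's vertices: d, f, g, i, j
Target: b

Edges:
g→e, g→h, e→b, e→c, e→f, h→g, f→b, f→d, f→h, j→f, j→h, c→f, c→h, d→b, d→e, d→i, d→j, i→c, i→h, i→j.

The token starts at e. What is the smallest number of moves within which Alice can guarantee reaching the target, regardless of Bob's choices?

1

A0 = {b}
A1: add {e} — e (Alice) has e→b.
A2 = A1; e.g. c (Alice) has no edge into A1. Fixed point.
e enters the attractor at level 1, so Alice can force the target in 1 move from there.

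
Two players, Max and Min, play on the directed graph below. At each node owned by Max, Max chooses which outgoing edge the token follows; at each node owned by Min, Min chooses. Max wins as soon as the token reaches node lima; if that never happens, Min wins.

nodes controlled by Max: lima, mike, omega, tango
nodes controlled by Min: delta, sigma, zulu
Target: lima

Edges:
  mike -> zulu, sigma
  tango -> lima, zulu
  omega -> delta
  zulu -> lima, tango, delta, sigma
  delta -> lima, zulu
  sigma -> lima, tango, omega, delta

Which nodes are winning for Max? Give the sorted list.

A0 = {lima}
A1: add {tango} — tango (Max) has tango→lima.
A2 = A1; e.g. mike (Max) has no edge into A1. Fixed point.
Max's winning region = {lima, tango}.

lima, tango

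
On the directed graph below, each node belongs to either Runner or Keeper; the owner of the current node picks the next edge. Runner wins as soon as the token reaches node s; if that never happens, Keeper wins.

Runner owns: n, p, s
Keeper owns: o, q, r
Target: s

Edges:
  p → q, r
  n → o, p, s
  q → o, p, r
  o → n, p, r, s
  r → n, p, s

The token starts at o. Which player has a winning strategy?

Keeper

A0 = {s}
A1: add {n} — n (Runner) has n→s.
A2 = A1; e.g. o (Keeper) can still go to p. Fixed point.
o never enters the attractor, so Keeper can avoid the target forever.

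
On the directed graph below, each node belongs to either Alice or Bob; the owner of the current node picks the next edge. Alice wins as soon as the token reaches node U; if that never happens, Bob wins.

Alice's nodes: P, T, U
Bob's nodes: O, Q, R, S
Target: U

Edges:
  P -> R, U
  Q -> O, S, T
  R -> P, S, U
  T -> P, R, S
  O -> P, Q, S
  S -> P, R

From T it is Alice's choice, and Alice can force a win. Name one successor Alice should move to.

P

A0 = {U}
A1: add {P} — P (Alice) has P→U.
A2: add {T} — T (Alice) has T→P.
A3 = A2; e.g. O (Bob) can still go to Q. Fixed point.
From T, successor P is in the attractor (rank 1); the other successors R, S are not.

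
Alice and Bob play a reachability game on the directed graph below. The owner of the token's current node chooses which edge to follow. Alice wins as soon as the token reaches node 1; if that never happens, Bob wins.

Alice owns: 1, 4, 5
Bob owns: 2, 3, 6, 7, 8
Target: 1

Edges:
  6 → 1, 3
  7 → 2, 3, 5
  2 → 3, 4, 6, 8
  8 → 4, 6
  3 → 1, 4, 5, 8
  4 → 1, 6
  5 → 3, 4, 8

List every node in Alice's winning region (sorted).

A0 = {1}
A1: add {4} — 4 (Alice) has 4→1.
A2: add {5} — 5 (Alice) has 5→4.
A3 = A2; e.g. 2 (Bob) can still go to 3. Fixed point.
Alice's winning region = {1, 4, 5}.

1, 4, 5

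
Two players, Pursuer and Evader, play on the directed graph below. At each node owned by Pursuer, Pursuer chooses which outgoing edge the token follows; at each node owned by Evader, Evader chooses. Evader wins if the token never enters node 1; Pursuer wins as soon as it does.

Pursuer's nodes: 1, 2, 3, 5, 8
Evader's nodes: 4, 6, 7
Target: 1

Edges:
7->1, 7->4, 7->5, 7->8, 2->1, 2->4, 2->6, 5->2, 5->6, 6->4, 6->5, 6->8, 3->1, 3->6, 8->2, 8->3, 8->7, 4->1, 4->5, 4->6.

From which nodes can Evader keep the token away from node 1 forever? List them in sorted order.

4, 6, 7

A0 = {1}
A1: add {2, 3} — 2 (Pursuer) has 2→1; 3 (Pursuer) has 3→1.
A2: add {5, 8} — 5 (Pursuer) has 5→2; 8 (Pursuer) has 8→2.
A3 = A2; e.g. 4 (Evader) can still go to 6. Fixed point.
Pursuer's attractor = {1, 2, 3, 5, 8}; Evader avoids the target exactly from the complement.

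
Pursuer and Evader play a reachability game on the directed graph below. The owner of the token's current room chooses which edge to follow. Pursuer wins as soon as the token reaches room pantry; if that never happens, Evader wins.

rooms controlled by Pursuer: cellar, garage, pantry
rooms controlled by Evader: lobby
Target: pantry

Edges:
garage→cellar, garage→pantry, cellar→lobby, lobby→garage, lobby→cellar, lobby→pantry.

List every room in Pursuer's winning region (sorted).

A0 = {pantry}
A1: add {garage} — garage (Pursuer) has garage→pantry.
A2 = A1; e.g. cellar (Pursuer) has no edge into A1. Fixed point.
Pursuer's winning region = {garage, pantry}.

garage, pantry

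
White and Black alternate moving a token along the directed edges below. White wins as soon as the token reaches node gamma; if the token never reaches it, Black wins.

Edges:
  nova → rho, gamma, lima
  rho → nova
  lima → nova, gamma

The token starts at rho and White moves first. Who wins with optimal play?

Black

Track states (vertex, player-to-move).
A0 = {(gamma,White), (gamma,Black)}
A1: add {(nova,White), (lima,White)}.
A2: add {(rho,Black), (lima,Black)}.
A3 = A2; e.g. (nova,Black) stays out. (rho,White) never enters ⇒ Black avoids the target.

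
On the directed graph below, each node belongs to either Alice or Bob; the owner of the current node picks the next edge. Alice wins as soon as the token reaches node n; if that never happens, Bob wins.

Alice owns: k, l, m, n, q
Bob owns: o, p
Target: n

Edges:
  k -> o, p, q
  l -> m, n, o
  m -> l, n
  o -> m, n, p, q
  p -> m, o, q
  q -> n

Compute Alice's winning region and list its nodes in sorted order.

k, l, m, n, q

A0 = {n}
A1: add {l, m, q} — l (Alice) has l→n; m (Alice) has m→n; q (Alice) has q→n.
A2: add {k} — k (Alice) has k→q.
A3 = A2; e.g. o (Bob) can still go to p. Fixed point.
Alice's winning region = {k, l, m, n, q}.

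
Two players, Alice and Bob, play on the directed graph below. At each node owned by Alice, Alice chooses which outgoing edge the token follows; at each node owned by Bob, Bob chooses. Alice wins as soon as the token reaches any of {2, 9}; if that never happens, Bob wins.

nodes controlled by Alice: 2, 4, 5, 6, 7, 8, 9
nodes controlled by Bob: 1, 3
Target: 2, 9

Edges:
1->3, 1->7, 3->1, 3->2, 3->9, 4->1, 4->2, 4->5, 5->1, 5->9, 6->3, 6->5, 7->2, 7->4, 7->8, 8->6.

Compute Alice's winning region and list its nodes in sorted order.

2, 4, 5, 6, 7, 8, 9

A0 = {2, 9}
A1: add {4, 5, 7} — 4 (Alice) has 4→2; 5 (Alice) has 5→9; 7 (Alice) has 7→2.
A2: add {6} — 6 (Alice) has 6→5.
A3: add {8} — 8 (Alice) has 8→6.
A4 = A3; e.g. 1 (Bob) can still go to 3. Fixed point.
Alice's winning region = {2, 4, 5, 6, 7, 8, 9}.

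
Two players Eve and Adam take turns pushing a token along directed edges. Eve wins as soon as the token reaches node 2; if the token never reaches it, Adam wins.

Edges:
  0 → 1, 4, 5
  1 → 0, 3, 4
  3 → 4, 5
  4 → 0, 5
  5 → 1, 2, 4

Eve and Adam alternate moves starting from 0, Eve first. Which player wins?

Adam

Track states (vertex, player-to-move).
A0 = {(2,Eve), (2,Adam)}
A1: add {(5,Eve)}.
A2 = A1; e.g. (0,Eve) stays out. (0,Eve) never enters ⇒ Adam avoids the target.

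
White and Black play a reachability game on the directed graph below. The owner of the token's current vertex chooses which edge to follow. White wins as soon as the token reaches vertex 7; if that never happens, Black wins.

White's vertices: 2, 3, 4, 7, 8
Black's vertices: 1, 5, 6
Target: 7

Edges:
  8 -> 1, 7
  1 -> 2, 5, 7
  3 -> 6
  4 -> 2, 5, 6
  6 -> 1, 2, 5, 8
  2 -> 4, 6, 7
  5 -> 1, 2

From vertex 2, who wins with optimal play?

White

A0 = {7}
A1: add {2, 8} — 2 (White) has 2→7; 8 (White) has 8→7.
2 ∈ A1, so White can force the target.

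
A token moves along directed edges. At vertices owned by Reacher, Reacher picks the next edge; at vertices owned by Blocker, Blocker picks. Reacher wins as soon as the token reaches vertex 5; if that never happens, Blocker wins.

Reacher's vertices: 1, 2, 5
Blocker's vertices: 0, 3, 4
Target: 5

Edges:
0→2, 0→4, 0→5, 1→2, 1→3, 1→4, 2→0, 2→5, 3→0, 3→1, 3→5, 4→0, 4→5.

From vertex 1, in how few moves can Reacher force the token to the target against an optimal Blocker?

2

A0 = {5}
A1: add {2} — 2 (Reacher) has 2→5.
A2: add {1} — 1 (Reacher) has 1→2.
A3 = A2; e.g. 0 (Blocker) can still go to 4. Fixed point.
1 enters the attractor at level 2, so Reacher can force the target in 2 moves from there.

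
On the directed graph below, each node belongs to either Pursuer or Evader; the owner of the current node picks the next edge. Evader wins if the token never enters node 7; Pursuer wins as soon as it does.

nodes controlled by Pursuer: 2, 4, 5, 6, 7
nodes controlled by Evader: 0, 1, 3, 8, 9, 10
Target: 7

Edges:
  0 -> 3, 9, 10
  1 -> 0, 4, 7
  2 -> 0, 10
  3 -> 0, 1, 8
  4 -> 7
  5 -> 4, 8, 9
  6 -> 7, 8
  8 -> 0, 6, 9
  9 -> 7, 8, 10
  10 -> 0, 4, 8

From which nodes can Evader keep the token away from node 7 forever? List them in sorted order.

0, 1, 2, 3, 8, 9, 10

A0 = {7}
A1: add {4, 6} — 4 (Pursuer) has 4→7; 6 (Pursuer) has 6→7.
A2: add {5} — 5 (Pursuer) has 5→4.
A3 = A2; e.g. 0 (Evader) can still go to 3. Fixed point.
Pursuer's attractor = {4, 5, 6, 7}; Evader avoids the target exactly from the complement.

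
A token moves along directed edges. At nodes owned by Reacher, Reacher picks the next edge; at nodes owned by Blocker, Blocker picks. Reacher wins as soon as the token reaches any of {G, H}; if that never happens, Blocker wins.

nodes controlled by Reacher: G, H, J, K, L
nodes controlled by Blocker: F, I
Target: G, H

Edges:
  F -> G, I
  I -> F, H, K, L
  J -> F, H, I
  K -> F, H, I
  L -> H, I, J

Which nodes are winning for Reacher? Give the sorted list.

G, H, J, K, L

A0 = {G, H}
A1: add {J, K, L} — J (Reacher) has J→H; K (Reacher) has K→H; L (Reacher) has L→H.
A2 = A1; e.g. F (Blocker) can still go to I. Fixed point.
Reacher's winning region = {G, H, J, K, L}.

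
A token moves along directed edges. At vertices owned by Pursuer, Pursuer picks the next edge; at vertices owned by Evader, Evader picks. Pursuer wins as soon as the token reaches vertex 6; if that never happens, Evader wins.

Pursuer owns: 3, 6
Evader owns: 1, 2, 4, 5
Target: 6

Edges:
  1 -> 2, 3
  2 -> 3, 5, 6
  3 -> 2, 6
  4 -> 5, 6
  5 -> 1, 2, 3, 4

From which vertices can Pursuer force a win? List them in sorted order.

A0 = {6}
A1: add {3} — 3 (Pursuer) has 3→6.
A2 = A1; e.g. 1 (Evader) can still go to 2. Fixed point.
Pursuer's winning region = {3, 6}.

3, 6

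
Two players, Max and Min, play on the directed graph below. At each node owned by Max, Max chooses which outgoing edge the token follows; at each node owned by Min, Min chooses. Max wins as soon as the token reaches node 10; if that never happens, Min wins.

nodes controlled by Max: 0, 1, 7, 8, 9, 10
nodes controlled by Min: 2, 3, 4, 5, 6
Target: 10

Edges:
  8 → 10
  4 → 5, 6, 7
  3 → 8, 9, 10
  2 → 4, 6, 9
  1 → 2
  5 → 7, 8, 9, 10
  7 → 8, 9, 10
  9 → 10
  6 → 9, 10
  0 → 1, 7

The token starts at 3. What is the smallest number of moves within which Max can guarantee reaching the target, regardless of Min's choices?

2

A0 = {10}
A1: add {7, 8, 9} — 7 (Max) has 7→10; 8 (Max) has 8→10; 9 (Max) has 9→10.
A2: add {0, 3, 5, 6} — 0 (Max) has 0→7; 3 (Min): all of {8, 9, 10} already in; 5 (Min): all of {7, 8, 9, 10} already in; 6 (Min): all of {9, 10} already in.
3 enters the attractor at level 2, so Max can force the target in 2 moves from there.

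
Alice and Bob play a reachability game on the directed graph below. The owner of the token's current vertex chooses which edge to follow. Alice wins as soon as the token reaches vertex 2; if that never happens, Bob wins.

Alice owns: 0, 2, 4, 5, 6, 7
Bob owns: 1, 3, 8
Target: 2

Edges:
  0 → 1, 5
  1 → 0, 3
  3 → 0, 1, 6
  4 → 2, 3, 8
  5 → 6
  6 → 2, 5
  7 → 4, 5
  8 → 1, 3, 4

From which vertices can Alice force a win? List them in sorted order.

A0 = {2}
A1: add {4, 6} — 4 (Alice) has 4→2; 6 (Alice) has 6→2.
A2: add {5, 7} — 5 (Alice) has 5→6; 7 (Alice) has 7→4.
A3: add {0} — 0 (Alice) has 0→5.
A4 = A3; e.g. 1 (Bob) can still go to 3. Fixed point.
Alice's winning region = {0, 2, 4, 5, 6, 7}.

0, 2, 4, 5, 6, 7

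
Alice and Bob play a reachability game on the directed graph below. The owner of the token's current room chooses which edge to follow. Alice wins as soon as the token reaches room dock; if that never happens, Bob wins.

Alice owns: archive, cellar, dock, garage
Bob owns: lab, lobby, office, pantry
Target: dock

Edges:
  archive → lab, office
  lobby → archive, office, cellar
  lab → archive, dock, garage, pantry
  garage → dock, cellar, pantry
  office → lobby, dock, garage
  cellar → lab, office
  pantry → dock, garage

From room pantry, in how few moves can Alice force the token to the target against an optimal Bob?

2

A0 = {dock}
A1: add {garage} — garage (Alice) has garage→dock.
A2: add {pantry} — pantry (Bob): all of {dock, garage} already in.
A3 = A2; e.g. archive (Alice) has no edge into A2. Fixed point.
pantry enters the attractor at level 2, so Alice can force the target in 2 moves from there.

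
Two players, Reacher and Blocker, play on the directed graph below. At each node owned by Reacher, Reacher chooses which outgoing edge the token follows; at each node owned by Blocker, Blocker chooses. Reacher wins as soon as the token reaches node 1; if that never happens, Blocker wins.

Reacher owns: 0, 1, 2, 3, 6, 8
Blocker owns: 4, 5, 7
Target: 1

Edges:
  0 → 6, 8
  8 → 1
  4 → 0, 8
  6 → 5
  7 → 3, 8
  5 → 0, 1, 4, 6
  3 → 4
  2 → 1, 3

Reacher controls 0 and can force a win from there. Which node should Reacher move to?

8

A0 = {1}
A1: add {2, 8} — 2 (Reacher) has 2→1; 8 (Reacher) has 8→1.
A2: add {0} — 0 (Reacher) has 0→8.
A3: add {4} — 4 (Blocker): all of {0, 8} already in.
A4: add {3} — 3 (Reacher) has 3→4.
A5: add {7} — 7 (Blocker): all of {3, 8} already in.
A6 = A5; e.g. 5 (Blocker) can still go to 6. Fixed point.
From 0, successor 8 is in the attractor (rank 1); the other successor 6 is not.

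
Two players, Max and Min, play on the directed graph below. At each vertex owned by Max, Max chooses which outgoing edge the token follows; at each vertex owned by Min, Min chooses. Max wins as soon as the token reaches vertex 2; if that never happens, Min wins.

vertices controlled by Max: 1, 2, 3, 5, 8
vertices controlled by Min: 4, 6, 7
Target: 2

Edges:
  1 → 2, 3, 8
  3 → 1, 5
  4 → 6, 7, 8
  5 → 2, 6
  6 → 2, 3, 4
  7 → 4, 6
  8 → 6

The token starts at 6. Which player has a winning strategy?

Min

A0 = {2}
A1: add {1, 5} — 1 (Max) has 1→2; 5 (Max) has 5→2.
A2: add {3} — 3 (Max) has 3→1.
A3 = A2; e.g. 4 (Min) can still go to 6. Fixed point.
6 never enters the attractor, so Min can avoid the target forever.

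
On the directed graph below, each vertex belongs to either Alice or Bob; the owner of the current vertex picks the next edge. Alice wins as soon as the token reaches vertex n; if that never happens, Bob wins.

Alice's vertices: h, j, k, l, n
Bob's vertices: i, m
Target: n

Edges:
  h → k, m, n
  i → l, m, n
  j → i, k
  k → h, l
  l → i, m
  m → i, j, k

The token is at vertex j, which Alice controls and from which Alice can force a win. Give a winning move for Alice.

A0 = {n}
A1: add {h} — h (Alice) has h→n.
A2: add {k} — k (Alice) has k→h.
A3: add {j} — j (Alice) has j→k.
A4 = A3; e.g. i (Bob) can still go to l. Fixed point.
From j, successor k is in the attractor (rank 2); the other successor i is not.

k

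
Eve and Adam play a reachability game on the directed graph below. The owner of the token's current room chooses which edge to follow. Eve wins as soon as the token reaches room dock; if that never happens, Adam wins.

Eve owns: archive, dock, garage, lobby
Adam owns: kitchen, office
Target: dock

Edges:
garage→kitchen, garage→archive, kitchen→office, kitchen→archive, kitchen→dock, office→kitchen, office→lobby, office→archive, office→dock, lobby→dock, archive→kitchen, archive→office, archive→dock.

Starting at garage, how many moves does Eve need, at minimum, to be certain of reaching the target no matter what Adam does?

2

A0 = {dock}
A1: add {archive, lobby} — lobby (Eve) has lobby→dock; archive (Eve) has archive→dock.
A2: add {garage} — garage (Eve) has garage→archive.
A3 = A2; e.g. kitchen (Adam) can still go to office. Fixed point.
garage enters the attractor at level 2, so Eve can force the target in 2 moves from there.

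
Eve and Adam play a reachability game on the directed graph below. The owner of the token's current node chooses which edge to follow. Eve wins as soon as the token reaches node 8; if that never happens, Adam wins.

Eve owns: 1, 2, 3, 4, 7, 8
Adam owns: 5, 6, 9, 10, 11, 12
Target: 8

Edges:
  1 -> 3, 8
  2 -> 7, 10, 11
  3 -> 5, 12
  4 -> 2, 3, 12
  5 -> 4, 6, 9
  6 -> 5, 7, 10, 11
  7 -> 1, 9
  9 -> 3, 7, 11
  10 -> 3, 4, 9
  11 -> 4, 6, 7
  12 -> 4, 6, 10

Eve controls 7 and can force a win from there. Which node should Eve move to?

1

A0 = {8}
A1: add {1} — 1 (Eve) has 1→8.
A2: add {7} — 7 (Eve) has 7→1.
A3: add {2} — 2 (Eve) has 2→7.
A4: add {4} — 4 (Eve) has 4→2.
A5 = A4; e.g. 3 (Eve) has no edge into A4. Fixed point.
From 7, successor 1 is in the attractor (rank 1); the other successor 9 is not.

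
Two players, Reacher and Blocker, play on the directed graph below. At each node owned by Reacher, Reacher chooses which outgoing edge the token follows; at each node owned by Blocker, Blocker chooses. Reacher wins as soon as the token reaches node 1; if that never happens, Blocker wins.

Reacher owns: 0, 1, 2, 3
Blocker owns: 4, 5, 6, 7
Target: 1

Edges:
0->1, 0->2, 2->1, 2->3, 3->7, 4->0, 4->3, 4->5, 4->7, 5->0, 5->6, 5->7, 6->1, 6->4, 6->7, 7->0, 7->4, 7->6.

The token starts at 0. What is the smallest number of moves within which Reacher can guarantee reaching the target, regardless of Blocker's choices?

1

A0 = {1}
A1: add {0, 2} — 0 (Reacher) has 0→1; 2 (Reacher) has 2→1.
A2 = A1; e.g. 3 (Reacher) has no edge into A1. Fixed point.
0 enters the attractor at level 1, so Reacher can force the target in 1 move from there.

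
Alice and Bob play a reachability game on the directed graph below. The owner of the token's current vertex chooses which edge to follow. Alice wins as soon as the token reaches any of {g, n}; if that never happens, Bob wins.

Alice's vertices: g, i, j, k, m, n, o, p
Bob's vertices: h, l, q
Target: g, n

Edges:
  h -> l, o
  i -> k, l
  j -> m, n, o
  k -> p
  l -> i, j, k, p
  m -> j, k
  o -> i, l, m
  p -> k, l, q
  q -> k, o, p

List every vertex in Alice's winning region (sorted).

A0 = {g, n}
A1: add {j} — j (Alice) has j→n.
A2: add {m} — m (Alice) has m→j.
A3: add {o} — o (Alice) has o→m.
A4 = A3; e.g. h (Bob) can still go to l. Fixed point.
Alice's winning region = {g, j, m, n, o}.

g, j, m, n, o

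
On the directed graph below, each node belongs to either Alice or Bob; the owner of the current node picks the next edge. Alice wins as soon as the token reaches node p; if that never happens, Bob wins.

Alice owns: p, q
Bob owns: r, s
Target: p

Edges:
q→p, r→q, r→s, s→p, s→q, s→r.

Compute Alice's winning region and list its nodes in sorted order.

A0 = {p}
A1: add {q} — q (Alice) has q→p.
A2 = A1; e.g. r (Bob) can still go to s. Fixed point.
Alice's winning region = {p, q}.

p, q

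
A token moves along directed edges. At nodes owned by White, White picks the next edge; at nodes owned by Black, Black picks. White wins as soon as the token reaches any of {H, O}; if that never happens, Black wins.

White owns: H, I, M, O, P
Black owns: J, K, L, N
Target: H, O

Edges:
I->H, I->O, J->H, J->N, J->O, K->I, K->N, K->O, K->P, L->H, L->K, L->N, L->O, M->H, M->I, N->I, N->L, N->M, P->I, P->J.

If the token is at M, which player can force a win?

White

A0 = {H, O}
A1: add {I, M} — I (White) has I→H; M (White) has M→H.
M ∈ A1, so White can force the target.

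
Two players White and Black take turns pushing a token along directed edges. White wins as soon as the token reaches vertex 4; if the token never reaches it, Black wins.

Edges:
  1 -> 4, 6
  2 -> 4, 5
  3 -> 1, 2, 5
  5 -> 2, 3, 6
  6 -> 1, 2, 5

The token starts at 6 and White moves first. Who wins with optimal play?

Black

Track states (vertex, player-to-move).
A0 = {(4,White), (4,Black)}
A1: add {(1,White), (2,White)}.
A2 = A1; e.g. (1,Black) stays out. (6,White) never enters ⇒ Black avoids the target.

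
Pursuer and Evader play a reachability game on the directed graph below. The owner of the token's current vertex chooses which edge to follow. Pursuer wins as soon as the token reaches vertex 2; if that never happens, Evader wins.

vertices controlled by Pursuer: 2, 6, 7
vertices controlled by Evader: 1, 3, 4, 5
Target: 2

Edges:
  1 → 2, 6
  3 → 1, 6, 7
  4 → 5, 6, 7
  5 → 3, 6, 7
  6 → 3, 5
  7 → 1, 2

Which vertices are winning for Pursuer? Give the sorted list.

2, 7

A0 = {2}
A1: add {7} — 7 (Pursuer) has 7→2.
A2 = A1; e.g. 1 (Evader) can still go to 6. Fixed point.
Pursuer's winning region = {2, 7}.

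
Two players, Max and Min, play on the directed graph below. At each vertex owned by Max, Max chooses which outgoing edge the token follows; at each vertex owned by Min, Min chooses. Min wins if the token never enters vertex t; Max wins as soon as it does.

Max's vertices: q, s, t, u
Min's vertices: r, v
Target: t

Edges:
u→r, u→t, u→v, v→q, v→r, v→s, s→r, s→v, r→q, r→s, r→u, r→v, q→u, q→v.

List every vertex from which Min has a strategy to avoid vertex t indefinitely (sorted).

A0 = {t}
A1: add {u} — u (Max) has u→t.
A2: add {q} — q (Max) has q→u.
A3 = A2; e.g. r (Min) can still go to s. Fixed point.
Max's attractor = {q, t, u}; Min avoids the target exactly from the complement.

r, s, v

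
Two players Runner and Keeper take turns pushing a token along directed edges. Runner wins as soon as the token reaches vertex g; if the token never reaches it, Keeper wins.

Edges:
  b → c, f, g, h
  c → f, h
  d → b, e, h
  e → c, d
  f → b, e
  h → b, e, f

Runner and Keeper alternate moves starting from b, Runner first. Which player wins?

Track states (vertex, player-to-move).
A0 = {(g,Runner), (g,Keeper)}
A1: add {(b,Runner)}.
(b,Runner) ∈ A1 ⇒ Runner forces the target.

Runner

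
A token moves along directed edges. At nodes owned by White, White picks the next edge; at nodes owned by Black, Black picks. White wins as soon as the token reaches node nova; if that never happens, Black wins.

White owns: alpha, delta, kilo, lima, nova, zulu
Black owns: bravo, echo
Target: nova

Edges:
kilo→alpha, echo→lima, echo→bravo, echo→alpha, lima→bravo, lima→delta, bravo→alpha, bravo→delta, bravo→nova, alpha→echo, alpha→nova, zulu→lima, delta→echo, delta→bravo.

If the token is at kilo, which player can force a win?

A0 = {nova}
A1: add {alpha} — alpha (White) has alpha→nova.
A2: add {kilo} — kilo (White) has kilo→alpha.
A3 = A2; e.g. echo (Black) can still go to lima. Fixed point.
kilo ∈ A2, so White can force the target.

White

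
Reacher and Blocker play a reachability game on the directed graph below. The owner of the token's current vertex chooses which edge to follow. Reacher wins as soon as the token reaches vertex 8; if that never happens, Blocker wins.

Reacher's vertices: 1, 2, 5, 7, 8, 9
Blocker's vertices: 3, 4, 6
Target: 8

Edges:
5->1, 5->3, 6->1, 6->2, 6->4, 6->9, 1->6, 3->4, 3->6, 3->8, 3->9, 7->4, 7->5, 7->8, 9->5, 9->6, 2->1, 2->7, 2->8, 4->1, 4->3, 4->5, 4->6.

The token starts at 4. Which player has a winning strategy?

A0 = {8}
A1: add {2, 7} — 2 (Reacher) has 2→8; 7 (Reacher) has 7→8.
A2 = A1; e.g. 1 (Reacher) has no edge into A1. Fixed point.
4 never enters the attractor, so Blocker can avoid the target forever.

Blocker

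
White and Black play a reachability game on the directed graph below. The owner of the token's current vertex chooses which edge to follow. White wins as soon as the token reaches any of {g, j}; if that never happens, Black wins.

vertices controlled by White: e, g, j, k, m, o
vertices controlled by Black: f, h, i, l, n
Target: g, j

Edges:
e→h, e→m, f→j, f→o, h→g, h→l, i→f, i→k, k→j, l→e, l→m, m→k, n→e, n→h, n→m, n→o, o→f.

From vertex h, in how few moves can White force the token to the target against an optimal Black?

5

A0 = {g, j}
A1: add {k} — k (White) has k→j.
A2: add {m} — m (White) has m→k.
A3: add {e} — e (White) has e→m.
A4: add {l} — l (Black): all of {e, m} already in.
A5: add {h} — h (Black): all of {g, l} already in.
A6 = A5; e.g. f (Black) can still go to o. Fixed point.
h enters the attractor at level 5, so White can force the target in 5 moves from there.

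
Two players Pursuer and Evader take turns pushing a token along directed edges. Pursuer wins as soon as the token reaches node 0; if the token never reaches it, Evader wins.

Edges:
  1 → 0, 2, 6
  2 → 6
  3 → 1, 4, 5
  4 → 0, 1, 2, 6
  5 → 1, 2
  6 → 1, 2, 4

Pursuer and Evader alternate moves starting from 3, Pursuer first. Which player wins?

Evader

Track states (vertex, player-to-move).
A0 = {(0,Pursuer), (0,Evader)}
A1: add {(1,Pursuer), (4,Pursuer)}.
A2 = A1; e.g. (1,Evader) stays out. (3,Pursuer) never enters ⇒ Evader avoids the target.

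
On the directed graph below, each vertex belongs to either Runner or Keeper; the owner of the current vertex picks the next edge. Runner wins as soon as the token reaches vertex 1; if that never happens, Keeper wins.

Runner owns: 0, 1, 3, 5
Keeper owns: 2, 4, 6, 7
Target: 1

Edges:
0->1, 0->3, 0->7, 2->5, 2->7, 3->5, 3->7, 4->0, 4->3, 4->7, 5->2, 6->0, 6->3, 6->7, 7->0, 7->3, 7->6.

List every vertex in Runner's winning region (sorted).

A0 = {1}
A1: add {0} — 0 (Runner) has 0→1.
A2 = A1; e.g. 2 (Keeper) can still go to 5. Fixed point.
Runner's winning region = {0, 1}.

0, 1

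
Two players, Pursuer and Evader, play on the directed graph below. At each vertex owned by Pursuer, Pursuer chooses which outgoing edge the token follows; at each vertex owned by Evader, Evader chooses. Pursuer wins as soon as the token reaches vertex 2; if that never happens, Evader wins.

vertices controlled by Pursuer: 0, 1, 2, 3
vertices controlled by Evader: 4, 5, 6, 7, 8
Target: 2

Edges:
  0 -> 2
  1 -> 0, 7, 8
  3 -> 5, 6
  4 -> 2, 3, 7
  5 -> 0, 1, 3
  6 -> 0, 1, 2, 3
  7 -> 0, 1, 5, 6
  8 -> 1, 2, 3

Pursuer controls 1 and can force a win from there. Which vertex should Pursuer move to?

0

A0 = {2}
A1: add {0} — 0 (Pursuer) has 0→2.
A2: add {1} — 1 (Pursuer) has 1→0.
A3 = A2; e.g. 3 (Pursuer) has no edge into A2. Fixed point.
From 1, successor 0 is in the attractor (rank 1); the other successors 7, 8 are not.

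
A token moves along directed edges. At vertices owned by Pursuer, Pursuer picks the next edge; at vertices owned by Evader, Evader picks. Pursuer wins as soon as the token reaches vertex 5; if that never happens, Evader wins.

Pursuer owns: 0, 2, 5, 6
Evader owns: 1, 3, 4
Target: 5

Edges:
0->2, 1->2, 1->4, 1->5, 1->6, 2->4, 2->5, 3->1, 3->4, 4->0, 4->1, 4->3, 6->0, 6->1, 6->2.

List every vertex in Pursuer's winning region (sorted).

0, 2, 5, 6

A0 = {5}
A1: add {2} — 2 (Pursuer) has 2→5.
A2: add {0, 6} — 0 (Pursuer) has 0→2; 6 (Pursuer) has 6→2.
A3 = A2; e.g. 1 (Evader) can still go to 4. Fixed point.
Pursuer's winning region = {0, 2, 5, 6}.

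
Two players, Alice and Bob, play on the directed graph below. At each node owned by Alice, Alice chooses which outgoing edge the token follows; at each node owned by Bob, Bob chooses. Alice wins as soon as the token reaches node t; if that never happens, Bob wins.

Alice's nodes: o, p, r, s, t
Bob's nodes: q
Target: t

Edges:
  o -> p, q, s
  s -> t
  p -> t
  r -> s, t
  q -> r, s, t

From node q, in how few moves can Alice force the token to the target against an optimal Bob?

2

A0 = {t}
A1: add {p, r, s} — p (Alice) has p→t; r (Alice) has r→t; s (Alice) has s→t.
A2: add {o, q} — o (Alice) has o→p; q (Bob): all of {r, s, t} already in.
A2 = all vertices. Fixed point.
q enters the attractor at level 2, so Alice can force the target in 2 moves from there.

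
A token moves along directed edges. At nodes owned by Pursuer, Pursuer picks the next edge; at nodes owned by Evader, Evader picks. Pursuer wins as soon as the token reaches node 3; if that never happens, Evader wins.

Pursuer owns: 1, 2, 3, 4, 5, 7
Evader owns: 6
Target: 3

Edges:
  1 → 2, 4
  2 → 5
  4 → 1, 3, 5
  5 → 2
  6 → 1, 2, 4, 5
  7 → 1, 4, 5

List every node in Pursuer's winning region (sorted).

A0 = {3}
A1: add {4} — 4 (Pursuer) has 4→3.
A2: add {1, 7} — 1 (Pursuer) has 1→4; 7 (Pursuer) has 7→4.
A3 = A2; e.g. 2 (Pursuer) has no edge into A2. Fixed point.
Pursuer's winning region = {1, 3, 4, 7}.

1, 3, 4, 7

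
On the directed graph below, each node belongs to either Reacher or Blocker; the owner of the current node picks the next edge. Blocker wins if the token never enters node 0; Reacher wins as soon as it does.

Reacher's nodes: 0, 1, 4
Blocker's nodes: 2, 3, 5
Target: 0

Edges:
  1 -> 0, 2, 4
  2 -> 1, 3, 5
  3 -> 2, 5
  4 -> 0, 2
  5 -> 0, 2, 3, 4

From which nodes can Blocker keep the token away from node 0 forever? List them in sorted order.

A0 = {0}
A1: add {1, 4} — 1 (Reacher) has 1→0; 4 (Reacher) has 4→0.
A2 = A1; e.g. 2 (Blocker) can still go to 3. Fixed point.
Reacher's attractor = {0, 1, 4}; Blocker avoids the target exactly from the complement.

2, 3, 5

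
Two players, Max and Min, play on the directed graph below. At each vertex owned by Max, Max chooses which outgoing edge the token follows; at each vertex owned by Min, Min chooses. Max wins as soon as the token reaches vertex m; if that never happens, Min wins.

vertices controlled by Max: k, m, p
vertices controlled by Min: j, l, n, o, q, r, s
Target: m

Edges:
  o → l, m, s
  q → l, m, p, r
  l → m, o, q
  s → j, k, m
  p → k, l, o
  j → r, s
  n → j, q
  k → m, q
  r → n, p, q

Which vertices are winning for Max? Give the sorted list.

A0 = {m}
A1: add {k} — k (Max) has k→m.
A2: add {p} — p (Max) has p→k.
A3 = A2; e.g. j (Min) can still go to r. Fixed point.
Max's winning region = {k, m, p}.

k, m, p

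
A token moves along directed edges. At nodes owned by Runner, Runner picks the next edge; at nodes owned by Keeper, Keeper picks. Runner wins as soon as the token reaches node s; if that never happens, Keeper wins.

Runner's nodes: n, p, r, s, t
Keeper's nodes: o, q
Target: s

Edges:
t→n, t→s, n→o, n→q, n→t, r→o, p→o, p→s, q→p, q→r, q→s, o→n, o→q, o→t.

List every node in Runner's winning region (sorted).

A0 = {s}
A1: add {p, t} — p (Runner) has p→s; t (Runner) has t→s.
A2: add {n} — n (Runner) has n→t.
A3 = A2; e.g. o (Keeper) can still go to q. Fixed point.
Runner's winning region = {n, p, s, t}.

n, p, s, t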